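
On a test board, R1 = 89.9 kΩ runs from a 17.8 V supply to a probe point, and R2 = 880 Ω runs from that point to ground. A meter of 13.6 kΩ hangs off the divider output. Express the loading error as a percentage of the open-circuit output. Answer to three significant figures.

The divider's output (Thévenin) resistance is R1‖R2 = 871.5 Ω.
Fractional drop under load = R_th/(R_th + R_L) = 871.5 / (871.5 + 13600) = 0.06022.
So the output falls by 6.02 %.

6.02 %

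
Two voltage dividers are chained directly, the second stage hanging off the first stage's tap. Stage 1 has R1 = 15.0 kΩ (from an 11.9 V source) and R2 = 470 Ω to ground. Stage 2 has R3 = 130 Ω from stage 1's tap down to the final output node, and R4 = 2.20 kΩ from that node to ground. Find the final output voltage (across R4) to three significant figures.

V_out ≈ 0.286 V

Stage 2 presents R3+R4 = 2330 Ω as a load on stage 1's tap.
Stage 1's lower leg becomes R2‖(R3+R4) = 391.1 Ω, so V_mid = 11.9 × 391.1/15390 = 0.3024 V.
Stage 2 is itself unloaded: V_out = V_mid × R4/(R3+R4) = 0.3024 × 2200/2330 = 0.286 V.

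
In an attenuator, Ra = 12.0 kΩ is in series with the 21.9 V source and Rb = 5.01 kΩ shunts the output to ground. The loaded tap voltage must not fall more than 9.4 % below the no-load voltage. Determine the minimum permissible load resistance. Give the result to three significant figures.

Output resistance R_th = Ra‖Rb = (12.0 × 5.01)/17.01 = 3.534 kΩ.
The fractional drop is R_th/(R_th + R_L); requiring this ≤ 0.0940 gives R_L ≥ R_th(1/0.0940 − 1) = 3.534 × 9.638 = 34.1 kΩ.

R_L(min) ≈ 34.1 kΩ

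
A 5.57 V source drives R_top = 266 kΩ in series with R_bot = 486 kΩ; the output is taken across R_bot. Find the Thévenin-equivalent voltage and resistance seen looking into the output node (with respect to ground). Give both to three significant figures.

V_th = 3.60 V, R_th = 172 kΩ

V_th is the open-circuit tap voltage: 5.57 × 486/(266 + 486) = 3.60 V.
With the supply zeroed, R_top and R_bot appear in parallel from the tap: R_th = R_top‖R_bot = (266 × 486)/752.0 = 172 kΩ.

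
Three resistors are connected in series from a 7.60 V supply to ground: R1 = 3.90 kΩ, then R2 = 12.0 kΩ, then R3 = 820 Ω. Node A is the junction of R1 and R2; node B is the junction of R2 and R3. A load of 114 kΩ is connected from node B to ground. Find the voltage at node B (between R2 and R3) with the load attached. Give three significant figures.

At node B, R3 is in parallel with the load: R3‖R_L = 814.1 Ω.
Below node A the resistance is R2 + (R3‖R_L) = 12810 Ω, so V_A = 7.60 × 12810/16710 = 5.827 V.
Then V_B = V_A × (R3‖R_L)/(R2 + R3‖R_L) = 5.827 × 814.1/12810 = 0.370 V.

V ≈ 0.370 V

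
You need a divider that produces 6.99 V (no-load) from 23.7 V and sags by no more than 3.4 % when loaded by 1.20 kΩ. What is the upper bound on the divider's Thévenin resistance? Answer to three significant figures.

R_th ≤ 42.2 Ω

Loading drop = R_th/(R_th + R_L) ≤ 0.0340, so R_th ≤ R_L · ε/(1−ε) = 1.20 kΩ × 0.0340/0.9660 = 42.2 Ω.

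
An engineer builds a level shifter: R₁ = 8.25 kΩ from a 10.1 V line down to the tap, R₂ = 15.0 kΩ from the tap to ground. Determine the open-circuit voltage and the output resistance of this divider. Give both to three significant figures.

V_th is the open-circuit tap voltage: 10.1 × 15.0/(8.25 + 15.0) = 6.52 V.
With the supply zeroed, R₁ and R₂ appear in parallel from the tap: R_th = R₁‖R₂ = (8.25 × 15.0)/23.25 = 5.32 kΩ.

V_th = 6.52 V, R_th = 5.32 kΩ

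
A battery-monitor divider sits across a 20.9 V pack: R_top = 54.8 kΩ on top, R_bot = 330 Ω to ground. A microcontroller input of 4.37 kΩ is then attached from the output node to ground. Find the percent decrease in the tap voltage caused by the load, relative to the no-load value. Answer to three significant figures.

6.98 %

The divider's output (Thévenin) resistance is R_top‖R_bot = 328.0 Ω.
Fractional drop under load = R_th/(R_th + R_L) = 328.0 / (328.0 + 4370) = 0.06982.
So the output falls by 6.98 %.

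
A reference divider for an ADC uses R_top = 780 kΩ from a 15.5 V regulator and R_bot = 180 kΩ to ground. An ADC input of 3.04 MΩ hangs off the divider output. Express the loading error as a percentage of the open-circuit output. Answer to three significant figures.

The divider's output (Thévenin) resistance is R_top‖R_bot = 146.2 kΩ.
Fractional drop under load = R_th/(R_th + R_L) = 146.2 / (146.2 + 3040) = 0.04590.
So the output falls by 4.59 %.

4.59 %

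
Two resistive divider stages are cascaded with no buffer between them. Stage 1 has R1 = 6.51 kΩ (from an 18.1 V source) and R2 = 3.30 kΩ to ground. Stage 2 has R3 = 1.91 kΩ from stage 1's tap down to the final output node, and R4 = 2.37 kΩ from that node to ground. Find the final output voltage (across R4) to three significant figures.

Stage 2 presents R3+R4 = 4.280 kΩ as a load on stage 1's tap.
Stage 1's lower leg becomes R2‖(R3+R4) = 1.863 kΩ, so V_mid = 18.1 × 1.863/8.373 = 4.028 V.
Stage 2 is itself unloaded: V_out = V_mid × R4/(R3+R4) = 4.028 × 2.37/4.280 = 2.23 V.

V_out ≈ 2.23 V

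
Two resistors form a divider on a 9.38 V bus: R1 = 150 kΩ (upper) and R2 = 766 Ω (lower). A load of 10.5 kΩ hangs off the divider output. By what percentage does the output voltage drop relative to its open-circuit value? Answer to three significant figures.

The divider's output (Thévenin) resistance is R1‖R2 = 762.1 Ω.
Fractional drop under load = R_th/(R_th + R_L) = 762.1 / (762.1 + 10500) = 0.06767.
So the output falls by 6.77 %.

6.77 %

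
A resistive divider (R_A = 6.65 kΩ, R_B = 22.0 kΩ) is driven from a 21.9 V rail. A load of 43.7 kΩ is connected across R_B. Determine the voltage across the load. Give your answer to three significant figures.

V_out ≈ 15.1 V

The load sits in parallel with R_B: R_B‖R_L = (22.0 × 43.7) / (22.0 + 43.7) = 14.63 kΩ.
V_out = 21.9 × 14.63 / (6.65 + 14.63) = 21.9 × 14.63/21.28 = 15.1 V.
(Unloaded it would have been 16.8 V.)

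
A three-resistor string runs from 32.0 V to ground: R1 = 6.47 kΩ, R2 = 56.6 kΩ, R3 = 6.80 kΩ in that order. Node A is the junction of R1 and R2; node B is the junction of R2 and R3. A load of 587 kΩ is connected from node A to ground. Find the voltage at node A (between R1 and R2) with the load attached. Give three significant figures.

V ≈ 28.7 V

Below node A the series string R2+R3 = 63.40 kΩ sits in parallel with the 587 kΩ load: 57.22 kΩ.
V_A = 32.0 × 57.22/(6.47 + 57.22) = 28.7 V.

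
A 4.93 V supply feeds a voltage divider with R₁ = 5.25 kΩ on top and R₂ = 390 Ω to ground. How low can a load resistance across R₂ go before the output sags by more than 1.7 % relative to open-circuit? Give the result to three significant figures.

Output resistance R_th = R₁‖R₂ = (5250 × 390)/5640 = 363.0 Ω.
The fractional drop is R_th/(R_th + R_L); requiring this ≤ 0.0170 gives R_L ≥ R_th(1/0.0170 − 1) = 363.0 × 57.82 = 21.0 kΩ.

R_L(min) ≈ 21.0 kΩ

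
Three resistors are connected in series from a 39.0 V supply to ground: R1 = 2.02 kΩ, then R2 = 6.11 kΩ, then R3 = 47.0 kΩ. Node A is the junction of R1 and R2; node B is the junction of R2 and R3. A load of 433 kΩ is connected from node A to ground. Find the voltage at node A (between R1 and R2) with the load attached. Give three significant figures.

Below node A the series string R2+R3 = 53.11 kΩ sits in parallel with the 433 kΩ load: 47.31 kΩ.
V_A = 39.0 × 47.31/(2.02 + 47.31) = 37.4 V.

V ≈ 37.4 V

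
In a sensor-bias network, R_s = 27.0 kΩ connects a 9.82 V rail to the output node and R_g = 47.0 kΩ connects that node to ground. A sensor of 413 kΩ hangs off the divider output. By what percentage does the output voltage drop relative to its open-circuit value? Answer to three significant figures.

The divider's output (Thévenin) resistance is R_s‖R_g = 17.15 kΩ.
Fractional drop under load = R_th/(R_th + R_L) = 17.15 / (17.15 + 413) = 0.03987.
So the output falls by 3.99 %.

3.99 %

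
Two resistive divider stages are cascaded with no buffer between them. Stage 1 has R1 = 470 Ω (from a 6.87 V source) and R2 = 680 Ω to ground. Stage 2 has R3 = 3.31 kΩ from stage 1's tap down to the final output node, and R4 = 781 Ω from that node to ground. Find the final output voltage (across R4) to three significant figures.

Stage 2 presents R3+R4 = 4091 Ω as a load on stage 1's tap.
Stage 1's lower leg becomes R2‖(R3+R4) = 583.1 Ω, so V_mid = 6.87 × 583.1/1053 = 3.804 V.
Stage 2 is itself unloaded: V_out = V_mid × R4/(R3+R4) = 3.804 × 781/4091 = 0.726 V.

V_out ≈ 0.726 V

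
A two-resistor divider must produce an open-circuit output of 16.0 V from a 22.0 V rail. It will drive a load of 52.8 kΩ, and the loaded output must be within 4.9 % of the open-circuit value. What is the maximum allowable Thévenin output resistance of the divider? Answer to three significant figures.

Loading drop = R_th/(R_th + R_L) ≤ 0.0490, so R_th ≤ R_L · ε/(1−ε) = 52.8 kΩ × 0.0490/0.9510 = 2.72 kΩ.
(Any R1, R2 with R2/(R1+R2) = 0.727 and R1‖R2 ≤ 2.72 kΩ will meet the spec.)

R_th ≤ 2.72 kΩ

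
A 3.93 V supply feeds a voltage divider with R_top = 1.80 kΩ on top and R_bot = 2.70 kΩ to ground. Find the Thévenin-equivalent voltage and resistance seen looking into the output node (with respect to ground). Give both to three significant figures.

V_th is the open-circuit tap voltage: 3.93 × 2.70/(1.80 + 2.70) = 2.36 V.
With the supply zeroed, R_top and R_bot appear in parallel from the tap: R_th = R_top‖R_bot = (1.80 × 2.70)/4.500 = 1.08 kΩ.

V_th = 2.36 V, R_th = 1.08 kΩ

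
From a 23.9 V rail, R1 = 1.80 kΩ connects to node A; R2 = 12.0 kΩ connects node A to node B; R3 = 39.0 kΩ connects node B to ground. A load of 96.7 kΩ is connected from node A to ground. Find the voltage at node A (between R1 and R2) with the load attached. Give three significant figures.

V ≈ 22.7 V

Below node A the series string R2+R3 = 51.00 kΩ sits in parallel with the 96.7 kΩ load: 33.39 kΩ.
V_A = 23.9 × 33.39/(1.80 + 33.39) = 22.7 V.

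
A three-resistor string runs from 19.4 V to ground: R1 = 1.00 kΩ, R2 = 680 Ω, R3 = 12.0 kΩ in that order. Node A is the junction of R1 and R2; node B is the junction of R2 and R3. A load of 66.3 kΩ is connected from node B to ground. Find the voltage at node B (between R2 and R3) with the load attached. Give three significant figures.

V ≈ 16.6 V

At node B, R3 is in parallel with the load: R3‖R_L = 10160 Ω.
Below node A the resistance is R2 + (R3‖R_L) = 10840 Ω, so V_A = 19.4 × 10840/11840 = 17.76 V.
Then V_B = V_A × (R3‖R_L)/(R2 + R3‖R_L) = 17.76 × 10160/10840 = 16.6 V.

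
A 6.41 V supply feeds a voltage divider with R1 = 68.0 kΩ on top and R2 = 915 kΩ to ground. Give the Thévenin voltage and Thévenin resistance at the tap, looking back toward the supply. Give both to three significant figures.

V_th is the open-circuit tap voltage: 6.41 × 915/(68.0 + 915) = 5.97 V.
With the supply zeroed, R1 and R2 appear in parallel from the tap: R_th = R1‖R2 = (68.0 × 915)/983.0 = 63.3 kΩ.

V_th = 5.97 V, R_th = 63.3 kΩ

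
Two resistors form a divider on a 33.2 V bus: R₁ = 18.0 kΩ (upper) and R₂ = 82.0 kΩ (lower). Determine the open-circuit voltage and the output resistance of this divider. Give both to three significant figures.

V_th is the open-circuit tap voltage: 33.2 × 82.0/(18.0 + 82.0) = 27.2 V.
With the supply zeroed, R₁ and R₂ appear in parallel from the tap: R_th = R₁‖R₂ = (18.0 × 82.0)/100.0 = 14.8 kΩ.

V_th = 27.2 V, R_th = 14.8 kΩ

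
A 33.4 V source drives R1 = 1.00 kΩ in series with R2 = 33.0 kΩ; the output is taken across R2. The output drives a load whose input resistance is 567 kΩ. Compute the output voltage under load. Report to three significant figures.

V_out ≈ 32.4 V

The load sits in parallel with R2: R2‖R_L = (33.0 × 567) / (33.0 + 567) = 31.18 kΩ.
V_out = 33.4 × 31.18 / (1.00 + 31.18) = 33.4 × 31.18/32.19 = 32.4 V.
(Unloaded it would have been 32.4 V.)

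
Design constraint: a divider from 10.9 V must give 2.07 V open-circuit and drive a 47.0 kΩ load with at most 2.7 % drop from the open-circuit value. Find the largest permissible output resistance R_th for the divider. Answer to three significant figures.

Loading drop = R_th/(R_th + R_L) ≤ 0.0270, so R_th ≤ R_L · ε/(1−ε) = 47.0 kΩ × 0.0270/0.9730 = 1.30 kΩ.

R_th ≤ 1.30 kΩ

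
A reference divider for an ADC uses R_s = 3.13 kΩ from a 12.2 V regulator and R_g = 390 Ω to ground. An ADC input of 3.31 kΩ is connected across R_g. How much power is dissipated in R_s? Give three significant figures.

Total resistance from the source is R_s + (R_g‖R_L) = 3479 Ω, so I = 12.2/3479 Ω = 3.507 mA.
P = I²·R_s = (3.507 mA)² × 3.13 kΩ = 38.5 mW.

P ≈ 38.5 mW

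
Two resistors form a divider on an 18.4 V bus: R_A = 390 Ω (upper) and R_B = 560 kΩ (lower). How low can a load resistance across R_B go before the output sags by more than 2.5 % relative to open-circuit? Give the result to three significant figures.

R_L(min) ≈ 15.2 kΩ

Output resistance R_th = R_A‖R_B = (390 × 560000)/560400 = 389.7 Ω.
The fractional drop is R_th/(R_th + R_L); requiring this ≤ 0.0250 gives R_L ≥ R_th(1/0.0250 − 1) = 389.7 × 39.00 = 15.2 kΩ.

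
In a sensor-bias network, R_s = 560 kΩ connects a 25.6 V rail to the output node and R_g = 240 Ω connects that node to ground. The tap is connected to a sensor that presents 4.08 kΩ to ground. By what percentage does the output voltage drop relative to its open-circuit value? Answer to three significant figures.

5.55 %

The divider's output (Thévenin) resistance is R_s‖R_g = 239.9 Ω.
Fractional drop under load = R_th/(R_th + R_L) = 239.9 / (239.9 + 4080) = 0.05553.
So the output falls by 5.55 %.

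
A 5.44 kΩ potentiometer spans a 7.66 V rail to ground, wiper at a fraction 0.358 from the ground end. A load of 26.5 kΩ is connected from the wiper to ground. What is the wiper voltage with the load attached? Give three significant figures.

V ≈ 2.62 V

The wiper splits the pot into (1−α)R = 3.492 kΩ above and αR = 1.948 kΩ below.
Lower section ‖ load = 1.814 kΩ.
V_wiper = 7.66 × 1.814/(3.492 + 1.814) = 2.62 V.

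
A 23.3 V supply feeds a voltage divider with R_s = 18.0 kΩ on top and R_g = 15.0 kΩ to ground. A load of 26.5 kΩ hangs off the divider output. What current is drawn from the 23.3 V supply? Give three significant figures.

R_g‖R_L = 9.578 kΩ, so the source sees R_s + R_g‖R_L = 27.58 kΩ.
I = 23.3 V / 27.58 kΩ = 0.845 mA.

I ≈ 0.845 mA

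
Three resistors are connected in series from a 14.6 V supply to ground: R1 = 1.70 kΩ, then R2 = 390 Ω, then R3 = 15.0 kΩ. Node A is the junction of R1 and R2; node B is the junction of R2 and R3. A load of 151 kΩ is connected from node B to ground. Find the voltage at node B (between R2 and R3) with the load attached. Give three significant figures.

At node B, R3 is in parallel with the load: R3‖R_L = 13640 Ω.
Below node A the resistance is R2 + (R3‖R_L) = 14030 Ω, so V_A = 14.6 × 14030/15730 = 13.02 V.
Then V_B = V_A × (R3‖R_L)/(R2 + R3‖R_L) = 13.02 × 13640/14030 = 12.7 V.

V ≈ 12.7 V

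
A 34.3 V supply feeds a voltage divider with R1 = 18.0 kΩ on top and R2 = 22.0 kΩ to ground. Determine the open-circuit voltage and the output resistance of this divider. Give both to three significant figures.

V_th = 18.9 V, R_th = 9.90 kΩ

V_th is the open-circuit tap voltage: 34.3 × 22.0/(18.0 + 22.0) = 18.9 V.
With the supply zeroed, R1 and R2 appear in parallel from the tap: R_th = R1‖R2 = (18.0 × 22.0)/40.00 = 9.90 kΩ.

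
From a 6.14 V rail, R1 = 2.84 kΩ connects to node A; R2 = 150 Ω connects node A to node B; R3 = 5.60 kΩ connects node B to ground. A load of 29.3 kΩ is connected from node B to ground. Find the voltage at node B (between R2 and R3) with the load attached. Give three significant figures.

V ≈ 3.75 V

At node B, R3 is in parallel with the load: R3‖R_L = 4701 Ω.
Below node A the resistance is R2 + (R3‖R_L) = 4851 Ω, so V_A = 6.14 × 4851/7691 = 3.873 V.
Then V_B = V_A × (R3‖R_L)/(R2 + R3‖R_L) = 3.873 × 4701/4851 = 3.75 V.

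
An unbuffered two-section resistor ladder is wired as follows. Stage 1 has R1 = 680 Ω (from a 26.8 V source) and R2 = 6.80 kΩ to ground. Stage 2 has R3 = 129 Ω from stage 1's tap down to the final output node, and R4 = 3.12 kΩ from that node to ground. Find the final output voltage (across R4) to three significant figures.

V_out ≈ 19.7 V

Stage 2 presents R3+R4 = 3249 Ω as a load on stage 1's tap.
Stage 1's lower leg becomes R2‖(R3+R4) = 2199 Ω, so V_mid = 26.8 × 2199/2879 = 20.47 V.
Stage 2 is itself unloaded: V_out = V_mid × R4/(R3+R4) = 20.47 × 3120/3249 = 19.7 V.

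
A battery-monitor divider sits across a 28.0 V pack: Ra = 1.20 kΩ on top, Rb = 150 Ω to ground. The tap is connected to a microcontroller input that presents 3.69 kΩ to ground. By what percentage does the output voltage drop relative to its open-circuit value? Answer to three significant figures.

The divider's output (Thévenin) resistance is Ra‖Rb = 133.3 Ω.
Fractional drop under load = R_th/(R_th + R_L) = 133.3 / (133.3 + 3690) = 0.03487.
So the output falls by 3.49 %.

3.49 %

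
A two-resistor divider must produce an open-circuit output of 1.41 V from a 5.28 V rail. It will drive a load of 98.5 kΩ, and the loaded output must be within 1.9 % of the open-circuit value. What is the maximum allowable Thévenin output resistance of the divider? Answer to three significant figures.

Loading drop = R_th/(R_th + R_L) ≤ 0.0190, so R_th ≤ R_L · ε/(1−ε) = 98.5 kΩ × 0.0190/0.9810 = 1.91 kΩ.

R_th ≤ 1.91 kΩ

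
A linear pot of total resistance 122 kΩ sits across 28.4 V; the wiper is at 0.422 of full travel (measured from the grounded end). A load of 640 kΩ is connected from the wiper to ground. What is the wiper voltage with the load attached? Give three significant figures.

The wiper splits the pot into (1−α)R = 70.52 kΩ above and αR = 51.48 kΩ below.
Lower section ‖ load = 47.65 kΩ.
V_wiper = 28.4 × 47.65/(70.52 + 47.65) = 11.5 V.

V ≈ 11.5 V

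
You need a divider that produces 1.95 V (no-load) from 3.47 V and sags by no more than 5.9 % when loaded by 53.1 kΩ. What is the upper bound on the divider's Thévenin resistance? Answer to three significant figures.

R_th ≤ 3.33 kΩ

Loading drop = R_th/(R_th + R_L) ≤ 0.0590, so R_th ≤ R_L · ε/(1−ε) = 53.1 kΩ × 0.0590/0.9410 = 3.33 kΩ.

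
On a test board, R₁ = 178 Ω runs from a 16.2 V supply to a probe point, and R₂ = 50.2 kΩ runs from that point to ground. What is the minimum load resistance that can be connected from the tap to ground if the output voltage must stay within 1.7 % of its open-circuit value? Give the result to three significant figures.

Output resistance R_th = R₁‖R₂ = (178 × 50200)/50380 = 177.4 Ω.
The fractional drop is R_th/(R_th + R_L); requiring this ≤ 0.0170 gives R_L ≥ R_th(1/0.0170 − 1) = 177.4 × 57.82 = 10.3 kΩ.

R_L(min) ≈ 10.3 kΩ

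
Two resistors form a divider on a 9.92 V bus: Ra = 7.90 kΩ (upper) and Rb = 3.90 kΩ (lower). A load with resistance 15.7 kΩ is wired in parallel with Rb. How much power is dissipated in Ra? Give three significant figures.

P ≈ 6.40 mW

Total resistance from the source is Ra + (Rb‖R_L) = 11.02 kΩ, so I = 9.92/11.02 kΩ = 0.8999 mA.
P = I²·Ra = (0.8999 mA)² × 7.90 kΩ = 6.40 mW.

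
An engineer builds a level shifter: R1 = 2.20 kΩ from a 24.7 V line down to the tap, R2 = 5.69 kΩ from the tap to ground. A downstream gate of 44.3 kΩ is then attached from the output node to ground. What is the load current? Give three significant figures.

I_L ≈ 0.388 mA

R2‖R_L = 5.042 kΩ; V_out = 24.7 × 5.042/7.242 = 17.20 V.
I_L = V_out / R_L = 17.20 / 44.3 kΩ = 0.388 mA.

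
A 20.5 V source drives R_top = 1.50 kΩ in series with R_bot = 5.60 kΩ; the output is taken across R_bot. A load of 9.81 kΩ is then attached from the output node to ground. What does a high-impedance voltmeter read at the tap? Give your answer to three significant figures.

The load sits in parallel with R_bot: R_bot‖R_L = (5.60 × 9.81) / (5.60 + 9.81) = 3.565 kΩ.
V_out = 20.5 × 3.565 / (1.50 + 3.565) = 20.5 × 3.565/5.065 = 14.4 V.

V_out ≈ 14.4 V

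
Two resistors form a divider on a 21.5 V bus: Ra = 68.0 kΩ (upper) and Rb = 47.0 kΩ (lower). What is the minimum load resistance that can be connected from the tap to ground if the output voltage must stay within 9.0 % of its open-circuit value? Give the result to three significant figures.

Output resistance R_th = Ra‖Rb = (68.0 × 47.0)/115.0 = 27.79 kΩ.
The fractional drop is R_th/(R_th + R_L); requiring this ≤ 0.0900 gives R_L ≥ R_th(1/0.0900 − 1) = 27.79 × 10.11 = 281 kΩ.

R_L(min) ≈ 281 kΩ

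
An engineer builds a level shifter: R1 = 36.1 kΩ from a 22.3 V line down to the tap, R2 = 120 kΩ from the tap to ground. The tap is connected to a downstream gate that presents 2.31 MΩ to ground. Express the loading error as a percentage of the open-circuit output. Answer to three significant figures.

1.19 %

The divider's output (Thévenin) resistance is R1‖R2 = 27.75 kΩ.
Fractional drop under load = R_th/(R_th + R_L) = 27.75 / (27.75 + 2310) = 0.01187.
So the output falls by 1.19 %.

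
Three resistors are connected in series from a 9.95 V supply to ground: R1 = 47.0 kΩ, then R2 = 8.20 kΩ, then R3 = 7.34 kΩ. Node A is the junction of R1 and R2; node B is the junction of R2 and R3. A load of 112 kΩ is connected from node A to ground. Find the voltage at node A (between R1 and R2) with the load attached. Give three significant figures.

Below node A the series string R2+R3 = 15.54 kΩ sits in parallel with the 112 kΩ load: 13.65 kΩ.
V_A = 9.95 × 13.65/(47.0 + 13.65) = 2.24 V.

V ≈ 2.24 V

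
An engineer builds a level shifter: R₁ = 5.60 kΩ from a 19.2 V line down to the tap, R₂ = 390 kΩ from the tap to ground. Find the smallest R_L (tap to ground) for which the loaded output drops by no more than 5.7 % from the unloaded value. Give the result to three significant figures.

Output resistance R_th = R₁‖R₂ = (5.60 × 390)/395.6 = 5.521 kΩ.
The fractional drop is R_th/(R_th + R_L); requiring this ≤ 0.0570 gives R_L ≥ R_th(1/0.0570 − 1) = 5.521 × 16.54 = 91.3 kΩ.

R_L(min) ≈ 91.3 kΩ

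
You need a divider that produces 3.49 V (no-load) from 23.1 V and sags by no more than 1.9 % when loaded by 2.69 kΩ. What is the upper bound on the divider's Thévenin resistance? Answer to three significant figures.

R_th ≤ 52.1 Ω

Loading drop = R_th/(R_th + R_L) ≤ 0.0190, so R_th ≤ R_L · ε/(1−ε) = 2.69 kΩ × 0.0190/0.9810 = 52.1 Ω.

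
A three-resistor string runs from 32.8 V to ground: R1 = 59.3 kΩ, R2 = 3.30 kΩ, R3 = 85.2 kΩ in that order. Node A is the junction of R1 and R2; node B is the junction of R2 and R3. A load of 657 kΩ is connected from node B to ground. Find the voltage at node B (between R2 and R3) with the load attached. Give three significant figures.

V ≈ 17.9 V

At node B, R3 is in parallel with the load: R3‖R_L = 75.42 kΩ.
Below node A the resistance is R2 + (R3‖R_L) = 78.72 kΩ, so V_A = 32.8 × 78.72/138.0 = 18.71 V.
Then V_B = V_A × (R3‖R_L)/(R2 + R3‖R_L) = 18.71 × 75.42/78.72 = 17.9 V.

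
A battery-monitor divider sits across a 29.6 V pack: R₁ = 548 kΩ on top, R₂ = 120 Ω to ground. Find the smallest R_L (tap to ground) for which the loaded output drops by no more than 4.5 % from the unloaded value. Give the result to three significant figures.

Output resistance R_th = R₁‖R₂ = (548000 × 120)/548100 = 120.0 Ω.
The fractional drop is R_th/(R_th + R_L); requiring this ≤ 0.0450 gives R_L ≥ R_th(1/0.0450 − 1) = 120.0 × 21.22 = 2.55 kΩ.

R_L(min) ≈ 2.55 kΩ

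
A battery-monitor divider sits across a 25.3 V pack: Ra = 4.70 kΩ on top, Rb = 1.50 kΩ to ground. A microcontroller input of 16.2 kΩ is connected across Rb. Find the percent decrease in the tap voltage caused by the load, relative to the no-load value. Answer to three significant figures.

The divider's output (Thévenin) resistance is Ra‖Rb = 1.137 kΩ.
Fractional drop under load = R_th/(R_th + R_L) = 1.137 / (1.137 + 16.2) = 0.06559.
So the output falls by 6.56 %.

6.56 %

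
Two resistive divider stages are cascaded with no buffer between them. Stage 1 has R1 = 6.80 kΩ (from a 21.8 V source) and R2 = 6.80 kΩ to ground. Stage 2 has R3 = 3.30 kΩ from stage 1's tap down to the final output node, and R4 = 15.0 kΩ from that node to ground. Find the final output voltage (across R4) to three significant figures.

Stage 2 presents R3+R4 = 18.30 kΩ as a load on stage 1's tap.
Stage 1's lower leg becomes R2‖(R3+R4) = 4.958 kΩ, so V_mid = 21.8 × 4.958/11.76 = 9.192 V.
Stage 2 is itself unloaded: V_out = V_mid × R4/(R3+R4) = 9.192 × 15.0/18.30 = 7.53 V.

V_out ≈ 7.53 V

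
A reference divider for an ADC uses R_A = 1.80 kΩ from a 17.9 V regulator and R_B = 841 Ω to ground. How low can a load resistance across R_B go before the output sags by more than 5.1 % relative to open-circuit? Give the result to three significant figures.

R_L(min) ≈ 10.7 kΩ

Output resistance R_th = R_A‖R_B = (1800 × 841)/2641 = 573.2 Ω.
The fractional drop is R_th/(R_th + R_L); requiring this ≤ 0.0510 gives R_L ≥ R_th(1/0.0510 − 1) = 573.2 × 18.61 = 10.7 kΩ.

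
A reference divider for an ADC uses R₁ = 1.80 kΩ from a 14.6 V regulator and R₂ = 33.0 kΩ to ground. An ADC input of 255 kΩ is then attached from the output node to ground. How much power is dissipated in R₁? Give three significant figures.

Total resistance from the source is R₁ + (R₂‖R_L) = 31.02 kΩ, so I = 14.6/31.02 kΩ = 0.4707 mA.
P = I²·R₁ = (0.4707 mA)² × 1.80 kΩ = 0.399 mW.

P ≈ 0.399 mW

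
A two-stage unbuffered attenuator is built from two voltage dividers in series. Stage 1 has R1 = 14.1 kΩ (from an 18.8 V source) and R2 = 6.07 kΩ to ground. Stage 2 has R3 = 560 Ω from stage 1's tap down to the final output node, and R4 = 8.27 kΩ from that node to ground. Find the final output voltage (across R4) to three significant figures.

V_out ≈ 3.58 V

Stage 2 presents R3+R4 = 8830 Ω as a load on stage 1's tap.
Stage 1's lower leg becomes R2‖(R3+R4) = 3597 Ω, so V_mid = 18.8 × 3597/17700 = 3.821 V.
Stage 2 is itself unloaded: V_out = V_mid × R4/(R3+R4) = 3.821 × 8270/8830 = 3.58 V.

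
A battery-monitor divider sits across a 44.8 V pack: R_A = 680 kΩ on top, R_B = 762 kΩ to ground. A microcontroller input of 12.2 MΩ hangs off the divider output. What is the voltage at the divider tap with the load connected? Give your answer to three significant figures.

V_out ≈ 23.0 V

The load sits in parallel with R_B: R_B‖R_L = (762 × 12200) / (762 + 12200) = 717.2 kΩ.
V_out = 44.8 × 717.2 / (680 + 717.2) = 44.8 × 717.2/1397 = 23.0 V.
(Unloaded it would have been 23.7 V.)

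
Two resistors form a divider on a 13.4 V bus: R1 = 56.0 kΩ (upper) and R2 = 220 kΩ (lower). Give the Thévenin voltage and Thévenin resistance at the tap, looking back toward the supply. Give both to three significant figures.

V_th = 10.7 V, R_th = 44.6 kΩ

V_th is the open-circuit tap voltage: 13.4 × 220/(56.0 + 220) = 10.7 V.
With the supply zeroed, R1 and R2 appear in parallel from the tap: R_th = R1‖R2 = (56.0 × 220)/276.0 = 44.6 kΩ.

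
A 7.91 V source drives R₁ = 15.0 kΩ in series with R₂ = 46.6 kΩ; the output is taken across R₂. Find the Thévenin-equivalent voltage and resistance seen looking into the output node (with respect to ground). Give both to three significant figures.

V_th is the open-circuit tap voltage: 7.91 × 46.6/(15.0 + 46.6) = 5.98 V.
With the supply zeroed, R₁ and R₂ appear in parallel from the tap: R_th = R₁‖R₂ = (15.0 × 46.6)/61.60 = 11.3 kΩ.

V_th = 5.98 V, R_th = 11.3 kΩ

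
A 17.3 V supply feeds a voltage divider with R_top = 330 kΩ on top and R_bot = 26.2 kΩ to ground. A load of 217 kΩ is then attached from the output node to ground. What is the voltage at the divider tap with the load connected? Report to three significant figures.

The load sits in parallel with R_bot: R_bot‖R_L = (26.2 × 217) / (26.2 + 217) = 23.38 kΩ.
V_out = 17.3 × 23.38 / (330 + 23.38) = 17.3 × 23.38/353.4 = 1.14 V.

V_out ≈ 1.14 V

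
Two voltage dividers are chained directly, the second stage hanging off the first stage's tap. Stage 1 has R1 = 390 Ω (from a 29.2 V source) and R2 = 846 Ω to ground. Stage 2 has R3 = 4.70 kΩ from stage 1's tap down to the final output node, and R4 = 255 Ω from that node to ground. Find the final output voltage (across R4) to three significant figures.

V_out ≈ 0.976 V

Stage 2 presents R3+R4 = 4955 Ω as a load on stage 1's tap.
Stage 1's lower leg becomes R2‖(R3+R4) = 722.6 Ω, so V_mid = 29.2 × 722.6/1113 = 18.96 V.
Stage 2 is itself unloaded: V_out = V_mid × R4/(R3+R4) = 18.96 × 255/4955 = 0.976 V.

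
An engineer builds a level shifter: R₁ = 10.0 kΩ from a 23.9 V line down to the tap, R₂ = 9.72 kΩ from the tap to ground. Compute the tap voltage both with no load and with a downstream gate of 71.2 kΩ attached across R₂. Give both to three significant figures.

Unloaded: 11.8 V; loaded: 11.0 V

Open-circuit: V = 23.9 × 9.72/(10.0 + 9.72) = 11.8 V.
With the load, R₂ becomes R₂‖R_L = 8.552 kΩ, so V = 23.9 × 8.552/18.55 = 11.0 V.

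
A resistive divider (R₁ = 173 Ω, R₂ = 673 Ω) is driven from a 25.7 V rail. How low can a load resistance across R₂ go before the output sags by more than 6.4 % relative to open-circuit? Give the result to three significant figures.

Output resistance R_th = R₁‖R₂ = (173 × 673)/846.0 = 137.6 Ω.
The fractional drop is R_th/(R_th + R_L); requiring this ≤ 0.0640 gives R_L ≥ R_th(1/0.0640 − 1) = 137.6 × 14.62 = 2.01 kΩ.

R_L(min) ≈ 2.01 kΩ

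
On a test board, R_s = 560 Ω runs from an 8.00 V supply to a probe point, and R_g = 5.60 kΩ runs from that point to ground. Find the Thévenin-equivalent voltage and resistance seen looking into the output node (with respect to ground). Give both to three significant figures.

V_th = 7.27 V, R_th = 509 Ω

V_th is the open-circuit tap voltage: 8.00 × 5600/(560 + 5600) = 7.27 V.
With the supply zeroed, R_s and R_g appear in parallel from the tap: R_th = R_s‖R_g = (560 × 5600)/6160 = 509 Ω.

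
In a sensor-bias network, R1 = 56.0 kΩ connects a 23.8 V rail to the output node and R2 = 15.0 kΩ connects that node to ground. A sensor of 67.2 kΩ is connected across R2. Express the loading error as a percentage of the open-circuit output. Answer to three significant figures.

15.0 %

The divider's output (Thévenin) resistance is R1‖R2 = 11.83 kΩ.
Fractional drop under load = R_th/(R_th + R_L) = 11.83 / (11.83 + 67.2) = 0.1497.
So the output falls by 15.0 %.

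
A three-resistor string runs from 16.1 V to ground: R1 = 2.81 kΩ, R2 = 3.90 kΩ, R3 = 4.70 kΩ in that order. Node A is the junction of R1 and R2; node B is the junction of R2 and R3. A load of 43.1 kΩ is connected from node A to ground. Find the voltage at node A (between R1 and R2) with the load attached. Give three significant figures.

V ≈ 11.6 V

Below node A the series string R2+R3 = 8.600 kΩ sits in parallel with the 43.1 kΩ load: 7.169 kΩ.
V_A = 16.1 × 7.169/(2.81 + 7.169) = 11.6 V.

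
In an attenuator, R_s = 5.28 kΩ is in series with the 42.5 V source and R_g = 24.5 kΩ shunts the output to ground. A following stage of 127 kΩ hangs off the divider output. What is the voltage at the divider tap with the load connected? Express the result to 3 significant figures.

V_out ≈ 33.8 V

The load sits in parallel with R_g: R_g‖R_L = (24.5 × 127) / (24.5 + 127) = 20.54 kΩ.
V_out = 42.5 × 20.54 / (5.28 + 20.54) = 42.5 × 20.54/25.82 = 33.8 V.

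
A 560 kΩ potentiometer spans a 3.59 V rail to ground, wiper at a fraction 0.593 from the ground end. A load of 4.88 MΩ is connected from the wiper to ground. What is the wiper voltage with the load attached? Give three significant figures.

V ≈ 2.07 V

The wiper splits the pot into (1−α)R = 227.9 kΩ above and αR = 332.1 kΩ below.
Lower section ‖ load = 310.9 kΩ.
V_wiper = 3.59 × 310.9/(227.9 + 310.9) = 2.07 V.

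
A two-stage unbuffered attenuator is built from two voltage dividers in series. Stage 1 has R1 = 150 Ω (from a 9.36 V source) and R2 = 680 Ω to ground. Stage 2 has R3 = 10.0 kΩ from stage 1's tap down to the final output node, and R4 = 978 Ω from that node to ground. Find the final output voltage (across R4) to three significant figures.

V_out ≈ 0.676 V

Stage 2 presents R3+R4 = 10980 Ω as a load on stage 1's tap.
Stage 1's lower leg becomes R2‖(R3+R4) = 640.3 Ω, so V_mid = 9.36 × 640.3/790.3 = 7.584 V.
Stage 2 is itself unloaded: V_out = V_mid × R4/(R3+R4) = 7.584 × 978/10980 = 0.676 V.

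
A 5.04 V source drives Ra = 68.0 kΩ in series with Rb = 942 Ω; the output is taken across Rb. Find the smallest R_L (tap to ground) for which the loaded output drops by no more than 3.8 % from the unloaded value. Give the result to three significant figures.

Output resistance R_th = Ra‖Rb = (68000 × 942)/68940 = 929.1 Ω.
The fractional drop is R_th/(R_th + R_L); requiring this ≤ 0.0380 gives R_L ≥ R_th(1/0.0380 − 1) = 929.1 × 25.32 = 23.5 kΩ.

R_L(min) ≈ 23.5 kΩ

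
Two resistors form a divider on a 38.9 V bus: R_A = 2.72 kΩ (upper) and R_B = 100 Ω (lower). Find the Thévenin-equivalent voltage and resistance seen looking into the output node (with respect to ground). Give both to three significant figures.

V_th = 1.38 V, R_th = 96.5 Ω

V_th is the open-circuit tap voltage: 38.9 × 100/(2720 + 100) = 1.38 V.
With the supply zeroed, R_A and R_B appear in parallel from the tap: R_th = R_A‖R_B = (2720 × 100)/2820 = 96.5 Ω.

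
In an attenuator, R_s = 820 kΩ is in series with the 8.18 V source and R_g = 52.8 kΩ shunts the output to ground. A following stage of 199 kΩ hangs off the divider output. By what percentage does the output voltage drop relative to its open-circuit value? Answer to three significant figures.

20.0 %

The divider's output (Thévenin) resistance is R_s‖R_g = 49.61 kΩ.
Fractional drop under load = R_th/(R_th + R_L) = 49.61 / (49.61 + 199) = 0.1995.
So the output falls by 20.0 %.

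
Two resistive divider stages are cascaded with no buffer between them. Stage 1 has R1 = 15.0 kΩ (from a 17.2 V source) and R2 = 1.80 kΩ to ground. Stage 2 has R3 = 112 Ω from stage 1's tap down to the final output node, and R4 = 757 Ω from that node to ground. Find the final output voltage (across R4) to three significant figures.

V_out ≈ 0.563 V

Stage 2 presents R3+R4 = 869.0 Ω as a load on stage 1's tap.
Stage 1's lower leg becomes R2‖(R3+R4) = 586.1 Ω, so V_mid = 17.2 × 586.1/15590 = 0.6467 V.
Stage 2 is itself unloaded: V_out = V_mid × R4/(R3+R4) = 0.6467 × 757/869.0 = 0.563 V.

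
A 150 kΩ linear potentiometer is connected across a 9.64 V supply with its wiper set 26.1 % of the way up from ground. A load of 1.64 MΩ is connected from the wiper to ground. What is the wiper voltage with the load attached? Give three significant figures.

The wiper splits the pot into (1−α)R = 110.8 kΩ above and αR = 39.15 kΩ below.
Lower section ‖ load = 38.24 kΩ.
V_wiper = 9.64 × 38.24/(110.8 + 38.24) = 2.47 V.

V ≈ 2.47 V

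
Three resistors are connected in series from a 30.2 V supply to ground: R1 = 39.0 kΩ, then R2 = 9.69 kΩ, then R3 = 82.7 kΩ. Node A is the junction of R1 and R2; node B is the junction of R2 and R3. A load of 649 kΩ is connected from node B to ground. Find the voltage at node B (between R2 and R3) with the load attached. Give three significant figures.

V ≈ 18.2 V

At node B, R3 is in parallel with the load: R3‖R_L = 73.35 kΩ.
Below node A the resistance is R2 + (R3‖R_L) = 83.04 kΩ, so V_A = 30.2 × 83.04/122.0 = 20.55 V.
Then V_B = V_A × (R3‖R_L)/(R2 + R3‖R_L) = 20.55 × 73.35/83.04 = 18.2 V.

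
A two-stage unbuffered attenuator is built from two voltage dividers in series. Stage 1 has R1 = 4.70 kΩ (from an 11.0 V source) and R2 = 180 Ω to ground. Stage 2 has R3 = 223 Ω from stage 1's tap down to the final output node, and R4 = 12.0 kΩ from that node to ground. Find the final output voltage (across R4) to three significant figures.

Stage 2 presents R3+R4 = 12220 Ω as a load on stage 1's tap.
Stage 1's lower leg becomes R2‖(R3+R4) = 177.4 Ω, so V_mid = 11.0 × 177.4/4877 = 0.4001 V.
Stage 2 is itself unloaded: V_out = V_mid × R4/(R3+R4) = 0.4001 × 12000/12220 = 0.393 V.

V_out ≈ 0.393 V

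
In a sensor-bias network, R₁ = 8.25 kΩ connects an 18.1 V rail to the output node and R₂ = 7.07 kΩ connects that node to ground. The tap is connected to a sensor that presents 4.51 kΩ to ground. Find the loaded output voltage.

The load sits in parallel with R₂: R₂‖R_L = (7.07 × 4.51) / (7.07 + 4.51) = 2.754 kΩ.
V_out = 18.1 × 2.754 / (8.25 + 2.754) = 18.1 × 2.754/11.00 = 4.53 V.
(Unloaded it would have been 8.35 V.)

V_out ≈ 4.53 V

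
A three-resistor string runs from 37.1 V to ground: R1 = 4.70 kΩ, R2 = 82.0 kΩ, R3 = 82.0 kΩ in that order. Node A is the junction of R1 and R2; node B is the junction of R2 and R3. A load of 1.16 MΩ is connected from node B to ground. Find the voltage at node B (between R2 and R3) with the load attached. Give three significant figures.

At node B, R3 is in parallel with the load: R3‖R_L = 76.59 kΩ.
Below node A the resistance is R2 + (R3‖R_L) = 158.6 kΩ, so V_A = 37.1 × 158.6/163.3 = 36.03 V.
Then V_B = V_A × (R3‖R_L)/(R2 + R3‖R_L) = 36.03 × 76.59/158.6 = 17.4 V.

V ≈ 17.4 V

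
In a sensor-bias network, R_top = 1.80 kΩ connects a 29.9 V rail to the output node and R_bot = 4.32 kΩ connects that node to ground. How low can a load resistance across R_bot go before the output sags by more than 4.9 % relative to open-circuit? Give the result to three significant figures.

R_L(min) ≈ 24.7 kΩ

Output resistance R_th = R_top‖R_bot = (1.80 × 4.32)/6.120 = 1.271 kΩ.
The fractional drop is R_th/(R_th + R_L); requiring this ≤ 0.0490 gives R_L ≥ R_th(1/0.0490 − 1) = 1.271 × 19.41 = 24.7 kΩ.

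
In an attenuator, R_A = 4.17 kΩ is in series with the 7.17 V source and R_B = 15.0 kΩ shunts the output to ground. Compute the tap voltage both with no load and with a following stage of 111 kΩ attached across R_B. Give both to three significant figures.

Unloaded: 5.61 V; loaded: 5.45 V

Open-circuit: V = 7.17 × 15.0/(4.17 + 15.0) = 5.61 V.
With the load, R_B becomes R_B‖R_L = 13.21 kΩ, so V = 7.17 × 13.21/17.38 = 5.45 V.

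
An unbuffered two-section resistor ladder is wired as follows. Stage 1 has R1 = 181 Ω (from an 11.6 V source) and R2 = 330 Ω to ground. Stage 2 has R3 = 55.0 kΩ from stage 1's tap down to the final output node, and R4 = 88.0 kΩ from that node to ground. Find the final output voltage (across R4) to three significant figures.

Stage 2 presents R3+R4 = 143000 Ω as a load on stage 1's tap.
Stage 1's lower leg becomes R2‖(R3+R4) = 329.2 Ω, so V_mid = 11.6 × 329.2/510.2 = 7.485 V.
Stage 2 is itself unloaded: V_out = V_mid × R4/(R3+R4) = 7.485 × 88000/143000 = 4.61 V.

V_out ≈ 4.61 V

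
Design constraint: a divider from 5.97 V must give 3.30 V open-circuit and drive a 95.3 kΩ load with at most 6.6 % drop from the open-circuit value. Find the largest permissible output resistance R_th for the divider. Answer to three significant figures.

Loading drop = R_th/(R_th + R_L) ≤ 0.0660, so R_th ≤ R_L · ε/(1−ε) = 95.3 kΩ × 0.0660/0.9340 = 6.73 kΩ.
(Any R1, R2 with R2/(R1+R2) = 0.553 and R1‖R2 ≤ 6.73 kΩ will meet the spec.)

R_th ≤ 6.73 kΩ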